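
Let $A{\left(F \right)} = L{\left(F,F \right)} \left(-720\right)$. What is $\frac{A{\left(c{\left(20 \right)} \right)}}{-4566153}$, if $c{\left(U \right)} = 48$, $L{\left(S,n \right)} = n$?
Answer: $\frac{11520}{1522051} \approx 0.0075687$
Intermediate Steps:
$A{\left(F \right)} = - 720 F$ ($A{\left(F \right)} = F \left(-720\right) = - 720 F$)
$\frac{A{\left(c{\left(20 \right)} \right)}}{-4566153} = \frac{\left(-720\right) 48}{-4566153} = \left(-34560\right) \left(- \frac{1}{4566153}\right) = \frac{11520}{1522051}$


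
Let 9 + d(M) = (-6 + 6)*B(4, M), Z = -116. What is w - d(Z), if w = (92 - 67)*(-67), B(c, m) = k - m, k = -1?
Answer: -1666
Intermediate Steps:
B(c, m) = -1 - m
d(M) = -9 (d(M) = -9 + (-6 + 6)*(-1 - M) = -9 + 0*(-1 - M) = -9 + 0 = -9)
w = -1675 (w = 25*(-67) = -1675)
w - d(Z) = -1675 - 1*(-9) = -1675 + 9 = -1666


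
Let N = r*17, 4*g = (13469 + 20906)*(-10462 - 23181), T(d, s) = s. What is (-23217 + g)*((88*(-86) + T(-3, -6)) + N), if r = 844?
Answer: -3917305953291/2 ≈ -1.9587e+12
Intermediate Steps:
g = -1156478125/4 (g = ((13469 + 20906)*(-10462 - 23181))/4 = (34375*(-33643))/4 = (¼)*(-1156478125) = -1156478125/4 ≈ -2.8912e+8)
N = 14348 (N = 844*17 = 14348)
(-23217 + g)*((88*(-86) + T(-3, -6)) + N) = (-23217 - 1156478125/4)*((88*(-86) - 6) + 14348) = -1156570993*((-7568 - 6) + 14348)/4 = -1156570993*(-7574 + 14348)/4 = -1156570993/4*6774 = -3917305953291/2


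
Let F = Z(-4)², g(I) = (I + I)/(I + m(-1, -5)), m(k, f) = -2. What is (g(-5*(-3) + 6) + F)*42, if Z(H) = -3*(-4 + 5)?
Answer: 8946/19 ≈ 470.84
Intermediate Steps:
g(I) = 2*I/(-2 + I) (g(I) = (I + I)/(I - 2) = (2*I)/(-2 + I) = 2*I/(-2 + I))
Z(H) = -3 (Z(H) = -3*1 = -3)
F = 9 (F = (-3)² = 9)
(g(-5*(-3) + 6) + F)*42 = (2*(-5*(-3) + 6)/(-2 + (-5*(-3) + 6)) + 9)*42 = (2*(15 + 6)/(-2 + (15 + 6)) + 9)*42 = (2*21/(-2 + 21) + 9)*42 = (2*21/19 + 9)*42 = (2*21*(1/19) + 9)*42 = (42/19 + 9)*42 = (213/19)*42 = 8946/19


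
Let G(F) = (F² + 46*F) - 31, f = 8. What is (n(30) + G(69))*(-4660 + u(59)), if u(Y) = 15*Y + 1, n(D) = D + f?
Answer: -29973108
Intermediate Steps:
n(D) = 8 + D (n(D) = D + 8 = 8 + D)
u(Y) = 1 + 15*Y
G(F) = -31 + F² + 46*F
(n(30) + G(69))*(-4660 + u(59)) = ((8 + 30) + (-31 + 69² + 46*69))*(-4660 + (1 + 15*59)) = (38 + (-31 + 4761 + 3174))*(-4660 + (1 + 885)) = (38 + 7904)*(-4660 + 886) = 7942*(-3774) = -29973108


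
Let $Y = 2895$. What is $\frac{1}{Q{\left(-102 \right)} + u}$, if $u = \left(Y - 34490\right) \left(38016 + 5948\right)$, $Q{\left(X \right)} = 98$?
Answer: $- \frac{1}{1389042482} \approx -7.1992 \cdot 10^{-10}$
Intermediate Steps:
$u = -1389042580$ ($u = \left(2895 - 34490\right) \left(38016 + 5948\right) = \left(-31595\right) 43964 = -1389042580$)
$\frac{1}{Q{\left(-102 \right)} + u} = \frac{1}{98 - 1389042580} = \frac{1}{-1389042482} = - \frac{1}{1389042482}$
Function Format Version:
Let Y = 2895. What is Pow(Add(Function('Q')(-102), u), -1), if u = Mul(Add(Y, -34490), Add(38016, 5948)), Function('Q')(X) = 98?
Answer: Rational(-1, 1389042482) ≈ -7.1992e-10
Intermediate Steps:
u = -1389042580 (u = Mul(Add(2895, -34490), Add(38016, 5948)) = Mul(-31595, 43964) = -1389042580)
Pow(Add(Function('Q')(-102), u), -1) = Pow(Add(98, -1389042580), -1) = Pow(-1389042482, -1) = Rational(-1, 1389042482)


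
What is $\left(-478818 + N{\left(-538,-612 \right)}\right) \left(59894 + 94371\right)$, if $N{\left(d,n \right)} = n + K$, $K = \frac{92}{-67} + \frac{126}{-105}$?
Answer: $- \frac{4955297614936}{67} \approx -7.396 \cdot 10^{10}$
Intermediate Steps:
$K = - \frac{862}{335}$ ($K = 92 \left(- \frac{1}{67}\right) + 126 \left(- \frac{1}{105}\right) = - \frac{92}{67} - \frac{6}{5} = - \frac{862}{335} \approx -2.5731$)
$N{\left(d,n \right)} = - \frac{862}{335} + n$ ($N{\left(d,n \right)} = n - \frac{862}{335} = - \frac{862}{335} + n$)
$\left(-478818 + N{\left(-538,-612 \right)}\right) \left(59894 + 94371\right) = \left(-478818 - \frac{205882}{335}\right) \left(59894 + 94371\right) = \left(-478818 - \frac{205882}{335}\right) 154265 = \left(- \frac{160609912}{335}\right) 154265 = - \frac{4955297614936}{67}$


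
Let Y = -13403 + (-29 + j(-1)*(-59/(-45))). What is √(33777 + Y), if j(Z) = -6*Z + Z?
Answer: 2*√45791/3 ≈ 142.66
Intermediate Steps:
j(Z) = -5*Z
Y = -120829/9 (Y = -13403 + (-29 + (-5*(-1))*(-59/(-45))) = -13403 + (-29 + 5*(-59*(-1/45))) = -13403 + (-29 + 5*(59/45)) = -13403 + (-29 + 59/9) = -13403 - 202/9 = -120829/9 ≈ -13425.)
√(33777 + Y) = √(33777 - 120829/9) = √(183164/9) = 2*√45791/3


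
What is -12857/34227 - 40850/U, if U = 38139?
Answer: -629508691/435127851 ≈ -1.4467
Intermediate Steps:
-12857/34227 - 40850/U = -12857/34227 - 40850/38139 = -629508691/435127851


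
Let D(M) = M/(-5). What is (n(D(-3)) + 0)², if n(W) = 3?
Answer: 9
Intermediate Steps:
D(M) = -M/5 (D(M) = M*(-⅕) = -M/5)
(n(D(-3)) + 0)² = (3 + 0)² = 3² = 9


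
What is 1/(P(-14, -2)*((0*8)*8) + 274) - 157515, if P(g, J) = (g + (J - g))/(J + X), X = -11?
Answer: -43159109/274 ≈ -1.5752e+5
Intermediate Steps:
P(g, J) = J/(-11 + J) (P(g, J) = (g + (J - g))/(J - 11) = J/(-11 + J))
1/(P(-14, -2)*((0*8)*8) + 274) - 157515 = 1/((-2/(-11 - 2))*((0*8)*8) + 274) - 157515 = 1/((-2/(-13))*(0*8) + 274) - 157515 = 1/(-2*(-1/13)*0 + 274) - 157515 = 1/((2/13)*0 + 274) - 157515 = 1/(0 + 274) - 157515 = 1/274 - 157515 = -43159109/274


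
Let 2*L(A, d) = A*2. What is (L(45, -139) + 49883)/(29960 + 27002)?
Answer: 24964/28481 ≈ 0.87651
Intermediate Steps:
L(A, d) = A (L(A, d) = (A*2)/2 = (2*A)/2 = A)
(L(45, -139) + 49883)/(29960 + 27002) = (45 + 49883)/(29960 + 27002) = 49928/56962 = 49928*(1/56962) = 24964/28481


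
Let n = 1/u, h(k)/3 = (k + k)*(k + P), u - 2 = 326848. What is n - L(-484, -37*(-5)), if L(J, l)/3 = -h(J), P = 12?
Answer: 1344028118401/326850 ≈ 4.1121e+6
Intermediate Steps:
u = 326850 (u = 2 + 326848 = 326850)
h(k) = 6*k*(12 + k) (h(k) = 3*((k + k)*(k + 12)) = 3*((2*k)*(12 + k)) = 3*(2*k*(12 + k)) = 6*k*(12 + k))
n = 1/326850 ≈ 3.0595e-6
L(J, l) = -18*J*(12 + J) (L(J, l) = 3*(-6*J*(12 + J)) = -18*J*(12 + J))
n - L(-484, -37*(-5)) = 1/326850 - (-18)*(-484)*(12 - 484) = 1/326850 - (-18)*(-484)*(-472) = 1/326850 - 1*(-4112064) = 1/326850 + 4112064 = 1344028118401/326850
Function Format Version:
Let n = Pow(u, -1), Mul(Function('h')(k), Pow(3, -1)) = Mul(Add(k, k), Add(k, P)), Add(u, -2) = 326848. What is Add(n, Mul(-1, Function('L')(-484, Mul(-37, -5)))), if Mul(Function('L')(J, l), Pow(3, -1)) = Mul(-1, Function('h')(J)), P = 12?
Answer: Rational(1344028118401, 326850) ≈ 4.1121e+6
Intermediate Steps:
u = 326850 (u = Add(2, 326848) = 326850)
Function('h')(k) = Mul(6, k, Add(12, k)) (Function('h')(k) = Mul(3, Mul(Add(k, k), Add(k, 12))) = Mul(3, Mul(Mul(2, k), Add(12, k))) = Mul(3, Mul(2, k, Add(12, k))) = Mul(6, k, Add(12, k)))
n = Rational(1, 326850) (n = Pow(326850, -1) = Rational(1, 326850) ≈ 3.0595e-6)
Function('L')(J, l) = Mul(-18, J, Add(12, J)) (Function('L')(J, l) = Mul(3, Mul(-1, Mul(6, J, Add(12, J)))) = Mul(3, Mul(-6, J, Add(12, J))) = Mul(-18, J, Add(12, J)))
Add(n, Mul(-1, Function('L')(-484, Mul(-37, -5)))) = Add(Rational(1, 326850), Mul(-1, Mul(-18, -484, Add(12, -484)))) = Add(Rational(1, 326850), Mul(-1, Mul(-18, -484, -472))) = Add(Rational(1, 326850), Mul(-1, -4112064)) = Add(Rational(1, 326850), 4112064) = Rational(1344028118401, 326850)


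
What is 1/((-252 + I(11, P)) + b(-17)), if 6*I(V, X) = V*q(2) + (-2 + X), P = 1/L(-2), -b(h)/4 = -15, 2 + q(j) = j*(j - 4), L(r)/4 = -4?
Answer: -32/6507 ≈ -0.0049178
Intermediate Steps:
L(r) = -16 (L(r) = 4*(-4) = -16)
q(j) = -2 + j*(-4 + j) (q(j) = -2 + j*(j - 4) = -2 + j*(-4 + j))
b(h) = 60 (b(h) = -4*(-15) = 60)
P = -1/16 (P = 1/(-16) = -1/16 ≈ -0.062500)
I(V, X) = -1/3 - V + X/6 (I(V, X) = (V*(-2 + 2**2 - 4*2) + (-2 + X))/6 = (V*(-2 + 4 - 8) + (-2 + X))/6 = (V*(-6) + (-2 + X))/6 = (-6*V + (-2 + X))/6 = (-2 + X - 6*V)/6 = -1/3 - V + X/6)
1/((-252 + I(11, P)) + b(-17)) = 1/((-252 + (-1/3 - 1*11 + (1/6)*(-1/16))) + 60) = 1/((-252 + (-1/3 - 11 - 1/96)) + 60) = 1/((-252 - 363/32) + 60) = 1/(-8427/32 + 60) = 1/(-6507/32) = -32/6507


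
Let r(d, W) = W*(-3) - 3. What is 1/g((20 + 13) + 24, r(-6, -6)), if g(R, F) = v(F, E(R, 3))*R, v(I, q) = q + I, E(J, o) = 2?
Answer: 1/969 ≈ 0.0010320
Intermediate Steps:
r(d, W) = -3 - 3*W (r(d, W) = -3*W - 3 = -3 - 3*W)
v(I, q) = I + q
g(R, F) = R*(2 + F) (g(R, F) = (F + 2)*R = (2 + F)*R = R*(2 + F))
1/g((20 + 13) + 24, r(-6, -6)) = 1/(((20 + 13) + 24)*(2 + (-3 - 3*(-6)))) = 1/((33 + 24)*(2 + (-3 + 18))) = 1/(57*(2 + 15)) = 1/(57*17) = 1/969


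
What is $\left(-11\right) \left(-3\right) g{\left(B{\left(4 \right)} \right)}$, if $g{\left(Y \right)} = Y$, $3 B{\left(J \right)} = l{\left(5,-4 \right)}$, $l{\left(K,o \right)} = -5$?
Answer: $-55$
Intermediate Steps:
$B{\left(J \right)} = - \frac{5}{3}$ ($B{\left(J \right)} = \frac{1}{3} \left(-5\right) = - \frac{5}{3}$)
$\left(-11\right) \left(-3\right) g{\left(B{\left(4 \right)} \right)} = \left(-11\right) \left(-3\right) \left(- \frac{5}{3}\right) = 33 \left(- \frac{5}{3}\right) = -55$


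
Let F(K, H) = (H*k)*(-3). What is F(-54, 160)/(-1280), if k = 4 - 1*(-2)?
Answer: 9/4 ≈ 2.2500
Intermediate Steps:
k = 6 (k = 4 + 2 = 6)
F(K, H) = -18*H (F(K, H) = (H*6)*(-3) = (6*H)*(-3) = -18*H)
F(-54, 160)/(-1280) = -18*160/(-1280) = -2880*(-1/1280) = 9/4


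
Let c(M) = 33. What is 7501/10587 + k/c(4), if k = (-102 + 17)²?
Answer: 8526512/38819 ≈ 219.65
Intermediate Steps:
k = 7225 (k = (-85)² = 7225)
7501/10587 + k/c(4) = 7501/10587 + 7225/33 = 8526512/38819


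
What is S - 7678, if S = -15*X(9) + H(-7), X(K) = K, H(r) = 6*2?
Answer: -7801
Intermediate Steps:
H(r) = 12
S = -123 (S = -15*9 + 12 = -135 + 12 = -123)
S - 7678 = -123 - 7678 = -7801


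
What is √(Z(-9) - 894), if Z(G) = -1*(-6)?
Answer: 2*I*√222 ≈ 29.799*I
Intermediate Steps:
Z(G) = 6
√(Z(-9) - 894) = √(6 - 894) = √(-888) = 2*I*√222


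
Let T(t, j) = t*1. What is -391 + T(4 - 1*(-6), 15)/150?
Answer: -5864/15 ≈ -390.93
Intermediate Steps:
T(t, j) = t
-391 + T(4 - 1*(-6), 15)/150 = -391 + (4 - 1*(-6))/150 = -391 + (4 + 6)*(1/150) = -391 + 10*(1/150) = -391 + 1/15 = -5864/15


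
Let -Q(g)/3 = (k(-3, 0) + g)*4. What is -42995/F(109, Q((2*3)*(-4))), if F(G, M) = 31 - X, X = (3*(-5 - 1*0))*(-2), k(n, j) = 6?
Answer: -42995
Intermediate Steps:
Q(g) = -72 - 12*g (Q(g) = -3*(6 + g)*4 = -3*(24 + 4*g) = -72 - 12*g)
X = 30 (X = (3*(-5 + 0))*(-2) = (3*(-5))*(-2) = -15*(-2) = 30)
F(G, M) = 1 (F(G, M) = 31 - 1*30 = 31 - 30 = 1)
-42995/F(109, Q((2*3)*(-4))) = -42995/1 = -42995*1 = -42995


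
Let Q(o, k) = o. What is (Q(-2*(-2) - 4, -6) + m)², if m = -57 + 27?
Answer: 900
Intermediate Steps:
m = -30
(Q(-2*(-2) - 4, -6) + m)² = ((-2*(-2) - 4) - 30)² = ((4 - 4) - 30)² = (0 - 30)² = (-30)² = 900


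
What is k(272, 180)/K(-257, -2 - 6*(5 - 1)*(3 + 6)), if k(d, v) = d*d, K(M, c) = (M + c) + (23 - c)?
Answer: -36992/117 ≈ -316.17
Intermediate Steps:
K(M, c) = 23 + M
k(d, v) = d²
k(272, 180)/K(-257, -2 - 6*(5 - 1)*(3 + 6)) = 272²/(23 - 257) = 73984/(-234) = 73984*(-1/234) = -36992/117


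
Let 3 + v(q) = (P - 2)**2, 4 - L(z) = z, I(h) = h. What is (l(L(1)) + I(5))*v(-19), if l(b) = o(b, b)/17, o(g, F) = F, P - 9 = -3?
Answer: 1144/17 ≈ 67.294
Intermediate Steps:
P = 6 (P = 9 - 3 = 6)
L(z) = 4 - z
v(q) = 13 (v(q) = -3 + (6 - 2)**2 = -3 + 4**2 = -3 + 16 = 13)
l(b) = b/17
(l(L(1)) + I(5))*v(-19) = ((4 - 1*1)/17 + 5)*13 = ((4 - 1)/17 + 5)*13 = ((1/17)*3 + 5)*13 = (3/17 + 5)*13 = (88/17)*13 = 1144/17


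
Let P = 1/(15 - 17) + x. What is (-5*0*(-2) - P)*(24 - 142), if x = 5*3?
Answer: 1711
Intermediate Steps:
x = 15
P = 29/2 (P = 1/(15 - 17) + 15 = 1/(-2) + 15 = -1/2 + 15 = 29/2 ≈ 14.500)
(-5*0*(-2) - P)*(24 - 142) = (-5*0*(-2) - 1*29/2)*(24 - 142) = (0*(-2) - 29/2)*(-118) = (0 - 29/2)*(-118) = -29/2*(-118) = 1711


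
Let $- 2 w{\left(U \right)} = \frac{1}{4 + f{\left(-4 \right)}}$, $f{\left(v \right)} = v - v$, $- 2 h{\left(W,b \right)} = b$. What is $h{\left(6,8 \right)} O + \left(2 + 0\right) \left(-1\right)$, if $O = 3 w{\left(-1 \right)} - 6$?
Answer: $\frac{47}{2} \approx 23.5$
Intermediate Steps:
$h{\left(W,b \right)} = - \frac{b}{2}$
$f{\left(v \right)} = 0$
$w{\left(U \right)} = - \frac{1}{8}$ ($w{\left(U \right)} = - \frac{1}{2 \left(4 + 0\right)} = - \frac{1}{2 \cdot 4} = \left(- \frac{1}{2}\right) \frac{1}{4} = - \frac{1}{8}$)
$O = - \frac{51}{8}$ ($O = 3 \left(- \frac{1}{8}\right) - 6 = - \frac{3}{8} - 6 = - \frac{51}{8} \approx -6.375$)
$h{\left(6,8 \right)} O + \left(2 + 0\right) \left(-1\right) = \left(- \frac{1}{2}\right) 8 \left(- \frac{51}{8}\right) + \left(2 + 0\right) \left(-1\right) = \left(-4\right) \left(- \frac{51}{8}\right) + 2 \left(-1\right) = \frac{51}{2} - 2 = \frac{47}{2}$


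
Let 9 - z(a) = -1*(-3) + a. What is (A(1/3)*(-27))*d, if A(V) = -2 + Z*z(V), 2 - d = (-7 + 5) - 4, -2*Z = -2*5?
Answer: -5688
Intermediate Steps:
Z = 5 (Z = -(-1)*5 = -½*(-10) = 5)
z(a) = 6 - a (z(a) = 9 - (-1*(-3) + a) = 9 - (3 + a) = 9 + (-3 - a) = 6 - a)
d = 8 (d = 2 - ((-7 + 5) - 4) = 2 - (-2 - 4) = 2 - 1*(-6) = 2 + 6 = 8)
A(V) = 28 - 5*V (A(V) = -2 + 5*(6 - V) = -2 + (30 - 5*V) = 28 - 5*V)
(A(1/3)*(-27))*d = ((28 - 5/3)*(-27))*8 = ((79/3)*(-27))*8 = -711*8 = -5688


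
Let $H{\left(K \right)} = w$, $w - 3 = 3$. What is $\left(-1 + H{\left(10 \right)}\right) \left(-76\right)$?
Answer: $-380$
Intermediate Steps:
$w = 6$ ($w = 3 + 3 = 6$)
$H{\left(K \right)} = 6$
$\left(-1 + H{\left(10 \right)}\right) \left(-76\right) = \left(-1 + 6\right) \left(-76\right) = 5 \left(-76\right) = -380$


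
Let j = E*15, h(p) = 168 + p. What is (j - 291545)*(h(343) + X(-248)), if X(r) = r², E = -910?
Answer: -18926667925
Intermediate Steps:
j = -13650 (j = -910*15 = -13650)
(j - 291545)*(h(343) + X(-248)) = (-13650 - 291545)*((168 + 343) + (-248)²) = -305195*(511 + 61504) = -305195*62015 = -18926667925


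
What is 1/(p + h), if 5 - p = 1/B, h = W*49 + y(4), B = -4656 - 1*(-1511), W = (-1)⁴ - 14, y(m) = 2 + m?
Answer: -3145/1968769 ≈ -0.0015974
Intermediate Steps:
W = -13 (W = 1 - 14 = -13)
B = -3145 (B = -4656 + 1511 = -3145)
h = -631 (h = -13*49 + (2 + 4) = -637 + 6 = -631)
p = 15726/3145 (p = 5 - 1/(-3145) = 5 - 1*(-1/3145) = 5 + 1/3145 = 15726/3145 ≈ 5.0003)
1/(p + h) = 1/(15726/3145 - 631) = 1/(-1968769/3145) = -3145/1968769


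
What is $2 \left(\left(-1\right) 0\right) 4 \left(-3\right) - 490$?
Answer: $-490$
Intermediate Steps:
$2 \left(\left(-1\right) 0\right) 4 \left(-3\right) - 490 = 2 \cdot 0 \left(-12\right) - 490 = 0 \left(-12\right) - 490 = 0 - 490 = -490$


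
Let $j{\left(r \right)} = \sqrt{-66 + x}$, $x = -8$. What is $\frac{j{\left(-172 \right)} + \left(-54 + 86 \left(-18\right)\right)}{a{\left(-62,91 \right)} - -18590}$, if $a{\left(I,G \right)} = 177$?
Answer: $- \frac{1602}{18767} + \frac{i \sqrt{74}}{18767} \approx -0.085363 + 0.00045838 i$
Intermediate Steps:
$j{\left(r \right)} = i \sqrt{74}$ ($j{\left(r \right)} = \sqrt{-66 - 8} = \sqrt{-74} = i \sqrt{74}$)
$\frac{j{\left(-172 \right)} + \left(-54 + 86 \left(-18\right)\right)}{a{\left(-62,91 \right)} - -18590} = \frac{i \sqrt{74} + \left(-54 + 86 \left(-18\right)\right)}{177 - -18590} = \frac{i \sqrt{74} - 1602}{177 + \left(-3328 + 21918\right)} = \frac{i \sqrt{74} - 1602}{177 + 18590} = \frac{-1602 + i \sqrt{74}}{18767} = \left(-1602 + i \sqrt{74}\right) \frac{1}{18767} = - \frac{1602}{18767} + \frac{i \sqrt{74}}{18767}$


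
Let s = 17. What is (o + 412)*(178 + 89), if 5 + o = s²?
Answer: 185832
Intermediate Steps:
o = 284 (o = -5 + 17² = -5 + 289 = 284)
(o + 412)*(178 + 89) = (284 + 412)*(178 + 89) = 696*267 = 185832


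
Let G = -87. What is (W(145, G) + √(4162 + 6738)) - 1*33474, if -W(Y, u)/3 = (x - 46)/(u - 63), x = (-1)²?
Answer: -334749/10 + 10*√109 ≈ -33371.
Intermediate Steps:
x = 1
W(Y, u) = 135/(-63 + u) (W(Y, u) = -3*(1 - 46)/(u - 63) = -(-135)/(-63 + u) = 135/(-63 + u))
(W(145, G) + √(4162 + 6738)) - 1*33474 = (135/(-63 - 87) + √(4162 + 6738)) - 1*33474 = (135/(-150) + √10900) - 33474 = (135*(-1/150) + 10*√109) - 33474 = (-9/10 + 10*√109) - 33474 = -334749/10 + 10*√109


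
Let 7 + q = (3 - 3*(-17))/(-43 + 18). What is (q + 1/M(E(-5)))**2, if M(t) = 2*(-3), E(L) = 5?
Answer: 1957201/22500 ≈ 86.987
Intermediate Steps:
M(t) = -6
q = -229/25 (q = -7 + (3 - 3*(-17))/(-43 + 18) = -7 + (3 + 51)/(-25) = -7 + 54*(-1/25) = -7 - 54/25 = -229/25 ≈ -9.1600)
(q + 1/M(E(-5)))**2 = (-229/25 + 1/(-6))**2 = (-229/25 - 1/6)**2 = (-1399/150)**2 = 1957201/22500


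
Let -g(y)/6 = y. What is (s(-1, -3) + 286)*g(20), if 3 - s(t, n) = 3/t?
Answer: -35040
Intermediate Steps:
s(t, n) = 3 - 3/t
g(y) = -6*y
(s(-1, -3) + 286)*g(20) = ((3 - 3/(-1)) + 286)*(-6*20) = ((3 - 3*(-1)) + 286)*(-120) = ((3 + 3) + 286)*(-120) = (6 + 286)*(-120) = 292*(-120) = -35040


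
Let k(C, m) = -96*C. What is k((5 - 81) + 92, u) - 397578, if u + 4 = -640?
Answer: -399114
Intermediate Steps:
u = -644 (u = -4 - 640 = -644)
k((5 - 81) + 92, u) - 397578 = -96*((5 - 81) + 92) - 397578 = -96*(-76 + 92) - 397578 = -96*16 - 397578 = -1536 - 397578 = -399114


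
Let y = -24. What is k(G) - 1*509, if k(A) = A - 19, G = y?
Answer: -552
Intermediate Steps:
G = -24
k(A) = -19 + A
k(G) - 1*509 = (-19 - 24) - 1*509 = -43 - 509 = -552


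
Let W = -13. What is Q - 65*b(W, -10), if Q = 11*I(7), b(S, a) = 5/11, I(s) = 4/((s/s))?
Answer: 159/11 ≈ 14.455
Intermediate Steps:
I(s) = 4 (I(s) = 4/1 = 4*1 = 4)
b(S, a) = 5/11 (b(S, a) = 5*(1/11) = 5/11)
Q = 44 (Q = 11*4 = 44)
Q - 65*b(W, -10) = 44 - 65*5/11 = 44 - 325/11 = 159/11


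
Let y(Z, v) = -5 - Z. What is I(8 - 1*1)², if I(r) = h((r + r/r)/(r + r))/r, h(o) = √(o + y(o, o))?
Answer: -5/49 ≈ -0.10204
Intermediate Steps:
h(o) = I*√5 (h(o) = √(o + (-5 - o)) = √(-5) = I*√5)
I(r) = I*√5/r (I(r) = (I*√5)/r = I*√5/r)
I(8 - 1*1)² = (I*√5/(8 - 1*1))² = (I*√5/(8 - 1))² = (I*√5/7)² = -5/49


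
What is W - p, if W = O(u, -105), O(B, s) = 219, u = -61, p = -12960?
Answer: 13179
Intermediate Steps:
W = 219
W - p = 219 - 1*(-12960) = 219 + 12960 = 13179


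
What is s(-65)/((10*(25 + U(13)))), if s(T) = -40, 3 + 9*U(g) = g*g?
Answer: -36/391 ≈ -0.092072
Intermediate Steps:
U(g) = -⅓ + g²/9 (U(g) = -⅓ + (g*g)/9 = -⅓ + g²/9)
s(-65)/((10*(25 + U(13)))) = -40*1/(10*(25 + (-⅓ + (⅑)*13²))) = -40*1/(10*(25 + (-⅓ + (⅑)*169))) = -40*1/(10*(25 + (-⅓ + 169/9))) = -40*1/(10*(25 + 166/9)) = -40/(10*(391/9)) = -40/3910/9 = -40*9/3910 = -36/391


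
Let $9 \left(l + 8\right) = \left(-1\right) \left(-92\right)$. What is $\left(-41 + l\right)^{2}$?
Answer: $\frac{121801}{81} \approx 1503.7$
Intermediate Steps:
$l = \frac{20}{9}$ ($l = -8 + \frac{\left(-1\right) \left(-92\right)}{9} = -8 + \frac{1}{9} \cdot 92 = -8 + \frac{92}{9} = \frac{20}{9} \approx 2.2222$)
$\left(-41 + l\right)^{2} = \left(-41 + \frac{20}{9}\right)^{2} = \left(- \frac{349}{9}\right)^{2} = \frac{121801}{81}$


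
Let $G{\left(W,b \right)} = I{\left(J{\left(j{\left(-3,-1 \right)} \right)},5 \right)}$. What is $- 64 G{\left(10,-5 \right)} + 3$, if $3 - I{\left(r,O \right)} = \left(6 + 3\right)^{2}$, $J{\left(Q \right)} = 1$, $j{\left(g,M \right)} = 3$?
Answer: $4995$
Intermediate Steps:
$I{\left(r,O \right)} = -78$ ($I{\left(r,O \right)} = 3 - \left(6 + 3\right)^{2} = 3 - 9^{2} = 3 - 81 = -78$)
$G{\left(W,b \right)} = -78$
$- 64 G{\left(10,-5 \right)} + 3 = \left(-64\right) \left(-78\right) + 3 = 4992 + 3 = 4995$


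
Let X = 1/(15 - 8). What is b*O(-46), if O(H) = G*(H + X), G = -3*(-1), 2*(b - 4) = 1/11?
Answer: -85707/154 ≈ -556.54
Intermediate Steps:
b = 89/22 (b = 4 + (1/2)/11 = 4 + (1/2)*(1/11) = 4 + 1/22 = 89/22 ≈ 4.0455)
G = 3
X = 1/7 ≈ 0.14286
O(H) = 3/7 + 3*H (O(H) = 3*(H + 1/7) = 3*(1/7 + H) = 3/7 + 3*H)
b*O(-46) = 89*(3/7 + 3*(-46))/22 = 89*(3/7 - 138)/22 = (89/22)*(-963/7) = -85707/154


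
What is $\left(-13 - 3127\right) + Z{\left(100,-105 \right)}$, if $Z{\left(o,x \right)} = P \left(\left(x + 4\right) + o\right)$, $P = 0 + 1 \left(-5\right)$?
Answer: $-3135$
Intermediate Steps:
$P = -5$ ($P = 0 - 5 = -5$)
$Z{\left(o,x \right)} = -20 - 5 o - 5 x$ ($Z{\left(o,x \right)} = - 5 \left(\left(x + 4\right) + o\right) = - 5 \left(\left(4 + x\right) + o\right) = - 5 \left(4 + o + x\right) = -20 - 5 o - 5 x$)
$\left(-13 - 3127\right) + Z{\left(100,-105 \right)} = \left(-13 - 3127\right) - -5 = -3140 + 5 = -3135$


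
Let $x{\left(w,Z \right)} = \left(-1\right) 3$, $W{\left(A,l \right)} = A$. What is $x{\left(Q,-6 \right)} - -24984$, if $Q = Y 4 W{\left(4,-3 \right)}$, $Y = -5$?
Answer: $24981$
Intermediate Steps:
$Q = -80$ ($Q = \left(-5\right) 4 \cdot 4 = \left(-20\right) 4 = -80$)
$x{\left(w,Z \right)} = -3$
$x{\left(Q,-6 \right)} - -24984 = -3 - -24984 = -3 + 24984 = 24981$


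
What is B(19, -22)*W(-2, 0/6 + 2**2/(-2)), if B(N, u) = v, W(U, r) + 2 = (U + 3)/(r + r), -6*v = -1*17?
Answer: -51/8 ≈ -6.3750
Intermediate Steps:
v = 17/6 (v = -(-1)*17/6 = -1/6*(-17) = 17/6 ≈ 2.8333)
W(U, r) = -2 + (3 + U)/(2*r) (W(U, r) = -2 + (U + 3)/(r + r) = -2 + (3 + U)/((2*r)) = -2 + (3 + U)*(1/(2*r)) = -2 + (3 + U)/(2*r))
B(N, u) = 17/6
B(19, -22)*W(-2, 0/6 + 2**2/(-2)) = 17*((3 - 2 - 4*(0/6 + 2**2/(-2)))/(2*(0/6 + 2**2/(-2))))/6 = 17*((3 - 2 - 4*(0*(1/6) + 4*(-1/2)))/(2*(0*(1/6) + 4*(-1/2))))/6 = 17*((3 - 2 - 4*(0 - 2))/(2*(0 - 2)))/6 = 17*((1/2)*(3 - 2 - 4*(-2))/(-2))/6 = 17*((1/2)*(-1/2)*(3 - 2 + 8))/6 = 17*((1/2)*(-1/2)*9)/6 = (17/6)*(-9/4) = -51/8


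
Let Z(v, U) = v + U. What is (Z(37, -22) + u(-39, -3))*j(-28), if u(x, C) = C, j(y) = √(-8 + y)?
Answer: 72*I ≈ 72.0*I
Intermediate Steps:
Z(v, U) = U + v
(Z(37, -22) + u(-39, -3))*j(-28) = ((-22 + 37) - 3)*√(-8 - 28) = (15 - 3)*√(-36) = 12*(6*I) = 72*I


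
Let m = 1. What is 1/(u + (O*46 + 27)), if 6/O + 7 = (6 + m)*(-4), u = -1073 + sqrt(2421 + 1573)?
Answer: -645505/677842173 - 1225*sqrt(3994)/1355684346 ≈ -0.0010094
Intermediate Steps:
u = -1073 + sqrt(3994) ≈ -1009.8
O = -6/35 (O = 6/(-7 + (6 + 1)*(-4)) = 6/(-7 + 7*(-4)) = 6/(-7 - 28) = 6/(-35) = 6*(-1/35) = -6/35 ≈ -0.17143)
1/(u + (O*46 + 27)) = 1/((-1073 + sqrt(3994)) + (-6/35*46 + 27)) = 1/((-1073 + sqrt(3994)) + (-276/35 + 27)) = 1/((-1073 + sqrt(3994)) + 669/35) = 1/(-36886/35 + sqrt(3994))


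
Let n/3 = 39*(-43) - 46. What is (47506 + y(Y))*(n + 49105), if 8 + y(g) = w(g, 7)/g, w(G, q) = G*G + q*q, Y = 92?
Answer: 48091565736/23 ≈ 2.0909e+9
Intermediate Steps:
w(G, q) = G² + q²
n = -5169 (n = 3*(39*(-43) - 46) = 3*(-1677 - 46) = 3*(-1723) = -5169)
y(g) = -8 + (49 + g²)/g (y(g) = -8 + (g² + 7²)/g = -8 + (g² + 49)/g = -8 + (49 + g²)/g)
(47506 + y(Y))*(n + 49105) = (47506 + (-8 + 92 + 49/92))*(-5169 + 49105) = (47506 + (-8 + 92 + 49*(1/92)))*43936 = (47506 + (-8 + 92 + 49/92))*43936 = (47506 + 7777/92)*43936 = (4378329/92)*43936 = 48091565736/23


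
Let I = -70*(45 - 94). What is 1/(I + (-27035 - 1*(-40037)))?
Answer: 1/16432 ≈ 6.0857e-5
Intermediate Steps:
I = 3430 (I = -70*(-49) = 3430)
1/(I + (-27035 - 1*(-40037))) = 1/(3430 + (-27035 - 1*(-40037))) = 1/(3430 + (-27035 + 40037)) = 1/(3430 + 13002) = 1/16432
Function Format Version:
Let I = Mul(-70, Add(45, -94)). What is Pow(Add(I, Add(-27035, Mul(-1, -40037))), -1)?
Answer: Rational(1, 16432) ≈ 6.0857e-5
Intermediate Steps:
I = 3430 (I = Mul(-70, -49) = 3430)
Pow(Add(I, Add(-27035, Mul(-1, -40037))), -1) = Pow(Add(3430, Add(-27035, Mul(-1, -40037))), -1) = Pow(Add(3430, Add(-27035, 40037)), -1) = Pow(Add(3430, 13002), -1) = Pow(16432, -1) = Rational(1, 16432)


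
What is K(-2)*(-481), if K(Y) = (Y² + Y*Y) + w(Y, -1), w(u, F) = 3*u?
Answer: -962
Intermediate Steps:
K(Y) = 2*Y² + 3*Y (K(Y) = (Y² + Y*Y) + 3*Y = (Y² + Y²) + 3*Y = 2*Y² + 3*Y)
K(-2)*(-481) = -2*(3 + 2*(-2))*(-481) = -2*(3 - 4)*(-481) = -2*(-1)*(-481) = 2*(-481) = -962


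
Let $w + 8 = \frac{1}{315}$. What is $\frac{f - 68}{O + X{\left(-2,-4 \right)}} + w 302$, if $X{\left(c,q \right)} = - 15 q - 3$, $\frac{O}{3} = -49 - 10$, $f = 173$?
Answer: $- \frac{6088109}{2520} \approx -2415.9$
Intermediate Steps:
$O = -177$ ($O = 3 \left(-49 - 10\right) = 3 \left(-59\right) = -177$)
$w = - \frac{2519}{315}$ ($w = -8 + \frac{1}{315} = - \frac{2519}{315} \approx -7.9968$)
$X{\left(c,q \right)} = -3 - 15 q$
$\frac{f - 68}{O + X{\left(-2,-4 \right)}} + w 302 = \frac{173 - 68}{-177 - -57} - \frac{760738}{315} = \frac{105}{-177 + \left(-3 + 60\right)} - \frac{760738}{315} = \frac{105}{-177 + 57} - \frac{760738}{315} = \frac{105}{-120} - \frac{760738}{315} = 105 \left(- \frac{1}{120}\right) - \frac{760738}{315} = - \frac{7}{8} - \frac{760738}{315} = - \frac{6088109}{2520}$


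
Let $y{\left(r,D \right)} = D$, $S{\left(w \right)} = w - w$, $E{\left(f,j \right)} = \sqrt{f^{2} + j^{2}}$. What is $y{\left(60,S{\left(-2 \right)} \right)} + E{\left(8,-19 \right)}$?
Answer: $5 \sqrt{17} \approx 20.616$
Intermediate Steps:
$S{\left(w \right)} = 0$
$y{\left(60,S{\left(-2 \right)} \right)} + E{\left(8,-19 \right)} = 0 + \sqrt{8^{2} + \left(-19\right)^{2}} = 0 + \sqrt{64 + 361} = 0 + \sqrt{425} = 0 + 5 \sqrt{17} = 5 \sqrt{17}$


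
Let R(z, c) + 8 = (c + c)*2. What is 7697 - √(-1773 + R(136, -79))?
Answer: 7697 - 3*I*√233 ≈ 7697.0 - 45.793*I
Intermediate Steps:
R(z, c) = -8 + 4*c (R(z, c) = -8 + (c + c)*2 = -8 + (2*c)*2 = -8 + 4*c)
7697 - √(-1773 + R(136, -79)) = 7697 - √(-1773 + (-8 + 4*(-79))) = 7697 - √(-1773 + (-8 - 316)) = 7697 - √(-1773 - 324) = 7697 - √(-2097) = 7697 - 3*I*√233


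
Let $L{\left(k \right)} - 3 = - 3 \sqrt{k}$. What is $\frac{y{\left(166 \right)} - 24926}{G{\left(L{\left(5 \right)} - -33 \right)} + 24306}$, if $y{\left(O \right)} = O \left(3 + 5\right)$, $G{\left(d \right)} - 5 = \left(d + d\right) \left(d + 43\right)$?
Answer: $- \frac{710040222}{902967421} - \frac{16282620 \sqrt{5}}{902967421} \approx -0.82666$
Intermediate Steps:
$L{\left(k \right)} = 3 - 3 \sqrt{k}$
$G{\left(d \right)} = 5 + 2 d \left(43 + d\right)$ ($G{\left(d \right)} = 5 + \left(d + d\right) \left(d + 43\right) = 5 + 2 d \left(43 + d\right)$)
$y{\left(O \right)} = 8 O$ ($y{\left(O \right)} = O 8 = 8 O$)
$\frac{y{\left(166 \right)} - 24926}{G{\left(L{\left(5 \right)} - -33 \right)} + 24306} = \frac{8 \cdot 166 - 24926}{\left(5 + 2 \left(\left(3 - 3 \sqrt{5}\right) - -33\right)^{2} + 86 \left(\left(3 - 3 \sqrt{5}\right) - -33\right)\right) + 24306} = \frac{1328 - 24926}{\left(5 + 2 \left(\left(3 - 3 \sqrt{5}\right) + 33\right)^{2} + 86 \left(\left(3 - 3 \sqrt{5}\right) + 33\right)\right) + 24306} = - \frac{23598}{\left(5 + 2 \left(36 - 3 \sqrt{5}\right)^{2} + 86 \left(36 - 3 \sqrt{5}\right)\right) + 24306} = - \frac{23598}{\left(5 + 2 \left(36 - 3 \sqrt{5}\right)^{2} + \left(3096 - 258 \sqrt{5}\right)\right) + 24306} = - \frac{23598}{\left(3101 - 258 \sqrt{5} + 2 \left(36 - 3 \sqrt{5}\right)^{2}\right) + 24306} = - \frac{23598}{27407 - 258 \sqrt{5} + 2 \left(36 - 3 \sqrt{5}\right)^{2}}$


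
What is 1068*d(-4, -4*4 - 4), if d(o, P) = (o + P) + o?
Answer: -29904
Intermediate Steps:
d(o, P) = P + 2*o (d(o, P) = (P + o) + o = P + 2*o)
1068*d(-4, -4*4 - 4) = 1068*((-4*4 - 4) + 2*(-4)) = 1068*((-16 - 4) - 8) = 1068*(-20 - 8) = 1068*(-28) = -29904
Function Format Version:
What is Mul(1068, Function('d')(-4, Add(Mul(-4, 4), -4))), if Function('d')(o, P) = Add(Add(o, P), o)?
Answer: -29904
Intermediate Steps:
Function('d')(o, P) = Add(P, Mul(2, o)) (Function('d')(o, P) = Add(Add(P, o), o) = Add(P, Mul(2, o)))
Mul(1068, Function('d')(-4, Add(Mul(-4, 4), -4))) = Mul(1068, Add(Add(Mul(-4, 4), -4), Mul(2, -4))) = Mul(1068, Add(Add(-16, -4), -8)) = Mul(1068, Add(-20, -8)) = Mul(1068, -28) = -29904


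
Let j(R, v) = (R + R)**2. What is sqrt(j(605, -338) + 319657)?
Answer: sqrt(1783757) ≈ 1335.6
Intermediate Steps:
j(R, v) = 4*R**2 (j(R, v) = (2*R)**2 = 4*R**2)
sqrt(j(605, -338) + 319657) = sqrt(4*605**2 + 319657) = sqrt(4*366025 + 319657) = sqrt(1464100 + 319657) = sqrt(1783757)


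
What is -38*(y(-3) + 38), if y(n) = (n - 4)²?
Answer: -3306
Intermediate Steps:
y(n) = (-4 + n)²
-38*(y(-3) + 38) = -38*((-4 - 3)² + 38) = -38*((-7)² + 38) = -38*(49 + 38) = -38*87 = -3306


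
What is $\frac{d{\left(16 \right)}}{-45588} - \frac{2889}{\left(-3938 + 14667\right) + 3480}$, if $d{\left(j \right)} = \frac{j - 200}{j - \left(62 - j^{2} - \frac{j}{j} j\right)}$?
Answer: $- \frac{3720303622}{18299216949} \approx -0.2033$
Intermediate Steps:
$d{\left(j \right)} = \frac{-200 + j}{-62 + j^{2} + 2 j}$ ($d{\left(j \right)} = \frac{-200 + j}{j - \left(62 - j - j^{2}\right)} = \frac{-200 + j}{j + \left(-62 + j + j^{2}\right)} = \frac{-200 + j}{-62 + j^{2} + 2 j}$)
$\frac{d{\left(16 \right)}}{-45588} - \frac{2889}{\left(-3938 + 14667\right) + 3480} = \frac{\frac{1}{-62 + 16^{2} + 2 \cdot 16} \left(-200 + 16\right)}{-45588} - \frac{2889}{\left(-3938 + 14667\right) + 3480} = \frac{1}{-62 + 256 + 32} \left(-184\right) \left(- \frac{1}{45588}\right) - \frac{2889}{10729 + 3480} = \frac{1}{226} \left(-184\right) \left(- \frac{1}{45588}\right) - \frac{2889}{14209} = \left(- \frac{92}{113}\right) \left(- \frac{1}{45588}\right) - \frac{2889}{14209} = \frac{23}{1287861} - \frac{2889}{14209} = - \frac{3720303622}{18299216949}$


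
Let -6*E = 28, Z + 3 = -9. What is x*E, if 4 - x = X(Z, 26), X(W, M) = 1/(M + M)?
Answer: -483/26 ≈ -18.577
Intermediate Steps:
Z = -12 (Z = -3 - 9 = -12)
E = -14/3 (E = -1/6*28 = -14/3 ≈ -4.6667)
X(W, M) = 1/(2*M)
x = 207/52 (x = 4 - 1/(2*26) = 4 - 1*1/52 = 4 - 1/52 = 207/52 ≈ 3.9808)
x*E = (207/52)*(-14/3) = -483/26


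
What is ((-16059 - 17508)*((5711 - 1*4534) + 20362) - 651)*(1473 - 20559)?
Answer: 13799183038704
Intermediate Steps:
((-16059 - 17508)*((5711 - 1*4534) + 20362) - 651)*(1473 - 20559) = (-33567*((5711 - 4534) + 20362) - 651)*(-19086) = (-33567*(1177 + 20362) - 651)*(-19086) = (-33567*21539 - 651)*(-19086) = (-722999613 - 651)*(-19086) = -723000264*(-19086) = 13799183038704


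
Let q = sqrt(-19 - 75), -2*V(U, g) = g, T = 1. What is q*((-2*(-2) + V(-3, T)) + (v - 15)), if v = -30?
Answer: -83*I*sqrt(94)/2 ≈ -402.36*I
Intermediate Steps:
V(U, g) = -g/2
q = I*sqrt(94) (q = sqrt(-94) = I*sqrt(94) ≈ 9.6954*I)
q*((-2*(-2) + V(-3, T)) + (v - 15)) = (I*sqrt(94))*((-2*(-2) - 1/2*1) + (-30 - 15)) = (I*sqrt(94))*((4 - 1/2) - 45) = (I*sqrt(94))*(7/2 - 45) = (I*sqrt(94))*(-83/2) = -83*I*sqrt(94)/2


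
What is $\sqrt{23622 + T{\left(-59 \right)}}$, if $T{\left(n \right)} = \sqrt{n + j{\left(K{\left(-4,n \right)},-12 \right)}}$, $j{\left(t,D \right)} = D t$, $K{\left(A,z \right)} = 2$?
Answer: $\sqrt{23622 + i \sqrt{83}} \approx 153.69 + 0.03 i$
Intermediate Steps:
$T{\left(n \right)} = \sqrt{-24 + n}$ ($T{\left(n \right)} = \sqrt{n - 24} = \sqrt{-24 + n}$)
$\sqrt{23622 + T{\left(-59 \right)}} = \sqrt{23622 + \sqrt{-24 - 59}} = \sqrt{23622 + \sqrt{-83}} = \sqrt{23622 + i \sqrt{83}}$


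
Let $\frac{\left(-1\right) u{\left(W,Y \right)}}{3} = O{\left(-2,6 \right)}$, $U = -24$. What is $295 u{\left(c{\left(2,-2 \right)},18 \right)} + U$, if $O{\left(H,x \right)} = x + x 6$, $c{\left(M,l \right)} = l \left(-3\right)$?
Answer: $-37194$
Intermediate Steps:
$c{\left(M,l \right)} = - 3 l$
$O{\left(H,x \right)} = 7 x$ ($O{\left(H,x \right)} = x + 6 x = 7 x$)
$u{\left(W,Y \right)} = -126$ ($u{\left(W,Y \right)} = - 3 \cdot 7 \cdot 6 = \left(-3\right) 42 = -126$)
$295 u{\left(c{\left(2,-2 \right)},18 \right)} + U = 295 \left(-126\right) - 24 = -37170 - 24 = -37194$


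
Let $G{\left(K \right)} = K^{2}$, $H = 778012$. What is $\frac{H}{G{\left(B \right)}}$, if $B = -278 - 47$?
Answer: $\frac{778012}{105625} \approx 7.3658$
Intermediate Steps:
$B = -325$
$\frac{H}{G{\left(B \right)}} = \frac{778012}{\left(-325\right)^{2}} = \frac{778012}{105625}$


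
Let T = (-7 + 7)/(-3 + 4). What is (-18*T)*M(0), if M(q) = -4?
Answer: 0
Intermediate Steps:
T = 0 (T = 0/1 = 0*1 = 0)
(-18*T)*M(0) = -18*0*(-4) = 0*(-4) = 0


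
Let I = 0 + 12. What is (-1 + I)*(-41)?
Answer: -451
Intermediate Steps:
I = 12
(-1 + I)*(-41) = (-1 + 12)*(-41) = 11*(-41) = -451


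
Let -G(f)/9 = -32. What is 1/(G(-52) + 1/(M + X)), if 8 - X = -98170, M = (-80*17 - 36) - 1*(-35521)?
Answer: 132303/38103265 ≈ 0.0034722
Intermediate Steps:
G(f) = 288 (G(f) = -9*(-32) = 288)
M = 34125 (M = (-1360 - 36) + 35521 = -1396 + 35521 = 34125)
X = 98178 (X = 8 - 1*(-98170) = 8 + 98170 = 98178)
1/(G(-52) + 1/(M + X)) = 1/(288 + 1/(34125 + 98178)) = 1/(288 + 1/132303) = 1/(38103265/132303) = 132303/38103265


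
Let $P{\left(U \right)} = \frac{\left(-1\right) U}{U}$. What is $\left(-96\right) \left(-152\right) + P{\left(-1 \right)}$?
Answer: $14591$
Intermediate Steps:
$P{\left(U \right)} = -1$
$\left(-96\right) \left(-152\right) + P{\left(-1 \right)} = \left(-96\right) \left(-152\right) - 1 = 14592 - 1 = 14591$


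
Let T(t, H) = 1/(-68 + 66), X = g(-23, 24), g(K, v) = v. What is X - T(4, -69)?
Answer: 49/2 ≈ 24.500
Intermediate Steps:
X = 24
T(t, H) = -1/2 (T(t, H) = 1/(-2) = -1/2)
X - T(4, -69) = 24 - 1*(-1/2) = 24 + 1/2 = 49/2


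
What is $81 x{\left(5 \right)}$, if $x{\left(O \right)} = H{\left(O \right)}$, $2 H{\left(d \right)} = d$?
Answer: $\frac{405}{2} \approx 202.5$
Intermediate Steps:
$H{\left(d \right)} = \frac{d}{2}$
$x{\left(O \right)} = \frac{O}{2}$
$81 x{\left(5 \right)} = 81 \cdot \frac{1}{2} \cdot 5 = 81 \cdot \frac{5}{2} = \frac{405}{2}$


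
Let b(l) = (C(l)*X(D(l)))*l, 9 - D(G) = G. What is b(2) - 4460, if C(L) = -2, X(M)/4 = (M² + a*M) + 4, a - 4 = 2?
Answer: -5980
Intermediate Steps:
D(G) = 9 - G
a = 6 (a = 4 + 2 = 6)
X(M) = 16 + 4*M² + 24*M (X(M) = 4*((M² + 6*M) + 4) = 4*(4 + M² + 6*M) = 16 + 4*M² + 24*M)
b(l) = l*(-464 - 8*(9 - l)² + 48*l) (b(l) = (-2*(16 + 4*(9 - l)² + 24*(9 - l)))*l = (-2*(16 + 4*(9 - l)² + (216 - 24*l)))*l = (-2*(232 - 24*l + 4*(9 - l)²))*l = (-464 - 8*(9 - l)² + 48*l)*l = l*(-464 - 8*(9 - l)² + 48*l))
b(2) - 4460 = 8*2*(-139 - 1*2² + 24*2) - 4460 = 8*2*(-139 - 1*4 + 48) - 4460 = 8*2*(-139 - 4 + 48) - 4460 = 8*2*(-95) - 4460 = -1520 - 4460 = -5980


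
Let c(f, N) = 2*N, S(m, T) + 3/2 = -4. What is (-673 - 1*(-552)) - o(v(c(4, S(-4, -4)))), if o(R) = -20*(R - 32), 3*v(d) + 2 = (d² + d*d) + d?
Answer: 2297/3 ≈ 765.67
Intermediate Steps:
S(m, T) = -11/2 (S(m, T) = -3/2 - 4 = -11/2)
v(d) = -⅔ + d/3 + 2*d²/3 (v(d) = -⅔ + ((d² + d*d) + d)/3 = -⅔ + ((d² + d²) + d)/3 = -⅔ + (2*d² + d)/3 = -⅔ + (d + 2*d²)/3 = -⅔ + (d/3 + 2*d²/3) = -⅔ + d/3 + 2*d²/3)
o(R) = 640 - 20*R (o(R) = -20*(-32 + R) = 640 - 20*R)
(-673 - 1*(-552)) - o(v(c(4, S(-4, -4)))) = (-673 - 1*(-552)) - (640 - 20*(-⅔ + (2*(-11/2))/3 + 2*(2*(-11/2))²/3)) = (-673 + 552) - (640 - 20*(-⅔ + (⅓)*(-11) + (⅔)*(-11)²)) = -121 - (640 - 20*(-⅔ - 11/3 + (⅔)*121)) = -121 - (640 - 20*(-⅔ - 11/3 + 242/3)) = -121 - (640 - 20*229/3) = -121 - (640 - 4580/3) = -121 - 1*(-2660/3) = -121 + 2660/3 = 2297/3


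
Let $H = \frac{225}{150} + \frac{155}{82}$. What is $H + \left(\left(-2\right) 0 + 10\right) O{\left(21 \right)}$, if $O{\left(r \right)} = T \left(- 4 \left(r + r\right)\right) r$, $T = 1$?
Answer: $- \frac{1446341}{41} \approx -35277.0$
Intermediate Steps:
$O{\left(r \right)} = - 8 r^{2}$ ($O{\left(r \right)} = 1 \left(- 4 \left(r + r\right)\right) r = 1 \left(- 4 \cdot 2 r\right) r = 1 \left(- 8 r\right) r = - 8 r r = - 8 r^{2}$)
$H = \frac{139}{41}$ ($H = 225 \cdot \frac{1}{150} + 155 \cdot \frac{1}{82} = \frac{3}{2} + \frac{155}{82} = \frac{139}{41} \approx 3.3902$)
$H + \left(\left(-2\right) 0 + 10\right) O{\left(21 \right)} = \frac{139}{41} + \left(\left(-2\right) 0 + 10\right) \left(- 8 \cdot 21^{2}\right) = \frac{139}{41} + \left(0 + 10\right) \left(\left(-8\right) 441\right) = \frac{139}{41} + 10 \left(-3528\right) = \frac{139}{41} - 35280 = - \frac{1446341}{41}$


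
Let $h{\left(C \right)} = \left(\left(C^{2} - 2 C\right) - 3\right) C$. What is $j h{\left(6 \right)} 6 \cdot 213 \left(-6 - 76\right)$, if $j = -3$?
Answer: $39612888$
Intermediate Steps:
$h{\left(C \right)} = C \left(-3 + C^{2} - 2 C\right)$ ($h{\left(C \right)} = \left(-3 + C^{2} - 2 C\right) C = C \left(-3 + C^{2} - 2 C\right)$)
$j h{\left(6 \right)} 6 \cdot 213 \left(-6 - 76\right) = - 3 \cdot 6 \left(-3 + 6^{2} - 12\right) 6 \cdot 213 \left(-6 - 76\right) = - 3 \cdot 6 \left(-3 + 36 - 12\right) 6 \cdot 213 \left(-82\right) = - 3 \cdot 6 \cdot 21 \cdot 6 \cdot 213 \left(-82\right) = \left(-3\right) 126 \cdot 6 \cdot 213 \left(-82\right) = \left(-378\right) 6 \cdot 213 \left(-82\right) = \left(-2268\right) 213 \left(-82\right) = \left(-483084\right) \left(-82\right) = 39612888$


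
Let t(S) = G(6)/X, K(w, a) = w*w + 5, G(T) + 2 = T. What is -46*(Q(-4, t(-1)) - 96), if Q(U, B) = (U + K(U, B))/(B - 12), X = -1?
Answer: 35719/8 ≈ 4464.9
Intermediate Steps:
G(T) = -2 + T
K(w, a) = 5 + w² (K(w, a) = w² + 5 = 5 + w²)
t(S) = -4 (t(S) = (-2 + 6)/(-1) = 4*(-1) = -4)
Q(U, B) = (5 + U + U²)/(-12 + B) (Q(U, B) = (U + (5 + U²))/(B - 12) = (5 + U + U²)/(-12 + B))
-46*(Q(-4, t(-1)) - 96) = -46*((5 - 4 + (-4)²)/(-12 - 4) - 96) = -46*((5 - 4 + 16)/(-16) - 96) = -46*(-1/16*17 - 96) = -46*(-17/16 - 96) = -46*(-1553/16) = 35719/8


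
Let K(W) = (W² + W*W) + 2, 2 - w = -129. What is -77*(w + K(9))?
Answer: -22715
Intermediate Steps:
w = 131 (w = 2 - 1*(-129) = 2 + 129 = 131)
K(W) = 2 + 2*W² (K(W) = (W² + W²) + 2 = 2*W² + 2 = 2 + 2*W²)
-77*(w + K(9)) = -77*(131 + (2 + 2*9²)) = -77*(131 + (2 + 2*81)) = -77*(131 + (2 + 162)) = -77*(131 + 164) = -77*295 = -22715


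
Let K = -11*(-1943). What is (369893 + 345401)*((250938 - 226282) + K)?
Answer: 32924267526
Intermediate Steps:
K = 21373
(369893 + 345401)*((250938 - 226282) + K) = (369893 + 345401)*((250938 - 226282) + 21373) = 715294*(24656 + 21373) = 715294*46029 = 32924267526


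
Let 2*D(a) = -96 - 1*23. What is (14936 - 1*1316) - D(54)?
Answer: 27359/2 ≈ 13680.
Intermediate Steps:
D(a) = -119/2 (D(a) = (-96 - 1*23)/2 = (-96 - 23)/2 = (½)*(-119) = -119/2)
(14936 - 1*1316) - D(54) = (14936 - 1*1316) - 1*(-119/2) = (14936 - 1316) + 119/2 = 13620 + 119/2 = 27359/2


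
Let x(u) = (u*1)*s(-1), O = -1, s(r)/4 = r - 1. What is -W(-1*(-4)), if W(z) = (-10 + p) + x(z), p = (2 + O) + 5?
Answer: 36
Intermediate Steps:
s(r) = -4 + 4*r (s(r) = 4*(r - 1) = 4*(-1 + r) = -4 + 4*r)
x(u) = -8*u (x(u) = (u*1)*(-4 + 4*(-1)) = u*(-4 - 4) = u*(-8) = -8*u)
p = 6 (p = (2 - 1) + 5 = 1 + 5 = 6)
W(z) = -4 - 8*z (W(z) = (-10 + 6) - 8*z = -4 - 8*z)
-W(-1*(-4)) = -(-4 - (-8)*(-4)) = -(-4 - 8*4) = -(-4 - 32) = -1*(-36) = 36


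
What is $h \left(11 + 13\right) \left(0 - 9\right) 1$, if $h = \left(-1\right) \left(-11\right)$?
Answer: $-2376$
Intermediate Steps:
$h = 11$
$h \left(11 + 13\right) \left(0 - 9\right) 1 = 11 \left(11 + 13\right) \left(0 - 9\right) 1 = 11 \cdot 24 \left(-9\right) 1 = 11 \left(-216\right) 1 = \left(-2376\right) 1 = -2376$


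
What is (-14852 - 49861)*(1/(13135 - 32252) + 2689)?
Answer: -3326611369356/19117 ≈ -1.7401e+8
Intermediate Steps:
(-14852 - 49861)*(1/(13135 - 32252) + 2689) = -64713*(1/(-19117) + 2689) = -64713*(-1/19117 + 2689) = -64713*51405612/19117 = -3326611369356/19117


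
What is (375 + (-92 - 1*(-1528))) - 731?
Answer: 1080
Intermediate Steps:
(375 + (-92 - 1*(-1528))) - 731 = (375 + (-92 + 1528)) - 731 = (375 + 1436) - 731 = 1811 - 731 = 1080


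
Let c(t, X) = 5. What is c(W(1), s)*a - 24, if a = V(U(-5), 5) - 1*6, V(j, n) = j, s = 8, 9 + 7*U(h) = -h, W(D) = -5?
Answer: -398/7 ≈ -56.857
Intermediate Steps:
U(h) = -9/7 - h/7 (U(h) = -9/7 + (-h)/7 = -9/7 - h/7)
a = -46/7 (a = (-9/7 - ⅐*(-5)) - 1*6 = (-9/7 + 5/7) - 6 = -4/7 - 6 = -46/7 ≈ -6.5714)
c(W(1), s)*a - 24 = 5*(-46/7) - 24 = -230/7 - 24 = -398/7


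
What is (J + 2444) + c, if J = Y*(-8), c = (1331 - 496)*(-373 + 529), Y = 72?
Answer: 132128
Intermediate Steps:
c = 130260 (c = 835*156 = 130260)
J = -576 (J = 72*(-8) = -576)
(J + 2444) + c = (-576 + 2444) + 130260 = 1868 + 130260 = 132128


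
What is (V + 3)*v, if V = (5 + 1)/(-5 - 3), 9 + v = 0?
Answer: -81/4 ≈ -20.250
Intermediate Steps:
v = -9 (v = -9 + 0 = -9)
V = -¾ (V = 6/(-8) = 6*(-⅛) = -¾ ≈ -0.75000)
(V + 3)*v = (-¾ + 3)*(-9) = (9/4)*(-9) = -81/4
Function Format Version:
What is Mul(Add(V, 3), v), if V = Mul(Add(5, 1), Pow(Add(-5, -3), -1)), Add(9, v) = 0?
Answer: Rational(-81, 4) ≈ -20.250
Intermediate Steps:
v = -9 (v = Add(-9, 0) = -9)
V = Rational(-3, 4) (V = Mul(6, Pow(-8, -1)) = Mul(6, Rational(-1, 8)) = Rational(-3, 4) ≈ -0.75000)
Mul(Add(V, 3), v) = Mul(Add(Rational(-3, 4), 3), -9) = Mul(Rational(9, 4), -9) = Rational(-81, 4)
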